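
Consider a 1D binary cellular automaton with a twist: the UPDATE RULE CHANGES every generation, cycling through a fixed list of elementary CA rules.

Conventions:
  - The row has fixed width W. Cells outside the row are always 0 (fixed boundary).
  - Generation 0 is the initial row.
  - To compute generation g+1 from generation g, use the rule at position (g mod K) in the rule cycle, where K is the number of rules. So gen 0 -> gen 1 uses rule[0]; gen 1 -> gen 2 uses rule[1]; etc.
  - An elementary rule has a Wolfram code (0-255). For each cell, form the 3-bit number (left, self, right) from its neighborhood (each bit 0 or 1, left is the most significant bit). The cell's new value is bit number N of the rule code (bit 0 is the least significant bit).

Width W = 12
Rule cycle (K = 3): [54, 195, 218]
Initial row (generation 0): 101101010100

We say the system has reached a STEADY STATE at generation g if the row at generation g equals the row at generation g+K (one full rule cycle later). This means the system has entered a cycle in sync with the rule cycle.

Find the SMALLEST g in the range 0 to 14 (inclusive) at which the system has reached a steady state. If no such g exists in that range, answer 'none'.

Gen 0: 101101010100
Gen 1 (rule 54): 110011111110
Gen 2 (rule 195): 010101111110
Gen 3 (rule 218): 100001111111
Gen 4 (rule 54): 110010000000
Gen 5 (rule 195): 010100111111
Gen 6 (rule 218): 100011111111
Gen 7 (rule 54): 110100000000
Gen 8 (rule 195): 010001111111
Gen 9 (rule 218): 101011111111
Gen 10 (rule 54): 111100000000
Gen 11 (rule 195): 011101111111
Gen 12 (rule 218): 111101111111
Gen 13 (rule 54): 000010000000
Gen 14 (rule 195): 111100111111
Gen 15 (rule 218): 111111111111
Gen 16 (rule 54): 000000000000
Gen 17 (rule 195): 111111111111

Answer: none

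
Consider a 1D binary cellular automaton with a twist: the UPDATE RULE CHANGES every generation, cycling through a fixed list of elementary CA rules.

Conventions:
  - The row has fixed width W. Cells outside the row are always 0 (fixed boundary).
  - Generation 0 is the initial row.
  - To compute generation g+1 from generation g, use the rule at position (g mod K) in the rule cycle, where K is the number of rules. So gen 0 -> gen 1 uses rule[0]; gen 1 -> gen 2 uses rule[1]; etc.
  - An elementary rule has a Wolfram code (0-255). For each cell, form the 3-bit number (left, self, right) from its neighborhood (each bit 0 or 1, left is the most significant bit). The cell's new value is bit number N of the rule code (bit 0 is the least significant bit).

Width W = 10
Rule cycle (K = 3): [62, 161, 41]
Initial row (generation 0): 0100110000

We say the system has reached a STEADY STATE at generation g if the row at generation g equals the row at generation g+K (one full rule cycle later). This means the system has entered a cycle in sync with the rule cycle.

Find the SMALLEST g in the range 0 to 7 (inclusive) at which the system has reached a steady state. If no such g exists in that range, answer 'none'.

Gen 0: 0100110000
Gen 1 (rule 62): 1111101000
Gen 2 (rule 161): 0111010011
Gen 3 (rule 41): 0100100010
Gen 4 (rule 62): 1111110111
Gen 5 (rule 161): 0111101010
Gen 6 (rule 41): 0100010100
Gen 7 (rule 62): 1110111110
Gen 8 (rule 161): 0101011100
Gen 9 (rule 41): 0010110001
Gen 10 (rule 62): 0111101011

Answer: none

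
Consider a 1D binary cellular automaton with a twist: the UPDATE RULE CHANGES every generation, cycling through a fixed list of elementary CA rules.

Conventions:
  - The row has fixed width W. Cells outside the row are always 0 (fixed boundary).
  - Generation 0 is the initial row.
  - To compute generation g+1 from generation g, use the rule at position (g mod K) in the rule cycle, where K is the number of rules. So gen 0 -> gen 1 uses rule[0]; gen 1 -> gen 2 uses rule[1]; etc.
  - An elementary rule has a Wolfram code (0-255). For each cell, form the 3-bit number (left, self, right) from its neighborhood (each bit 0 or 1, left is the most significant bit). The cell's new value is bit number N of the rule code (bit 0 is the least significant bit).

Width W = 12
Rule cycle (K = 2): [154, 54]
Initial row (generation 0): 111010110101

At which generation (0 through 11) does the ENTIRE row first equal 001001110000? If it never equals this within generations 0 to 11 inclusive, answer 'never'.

Gen 0: 111010110101
Gen 1 (rule 154): 110000100000
Gen 2 (rule 54): 001001110000
Gen 3 (rule 154): 010111101000
Gen 4 (rule 54): 111000011100
Gen 5 (rule 154): 110100111010
Gen 6 (rule 54): 001111000111
Gen 7 (rule 154): 011110101110
Gen 8 (rule 54): 100001110001
Gen 9 (rule 154): 010011101010
Gen 10 (rule 54): 111100011111
Gen 11 (rule 154): 111010111110

Answer: 2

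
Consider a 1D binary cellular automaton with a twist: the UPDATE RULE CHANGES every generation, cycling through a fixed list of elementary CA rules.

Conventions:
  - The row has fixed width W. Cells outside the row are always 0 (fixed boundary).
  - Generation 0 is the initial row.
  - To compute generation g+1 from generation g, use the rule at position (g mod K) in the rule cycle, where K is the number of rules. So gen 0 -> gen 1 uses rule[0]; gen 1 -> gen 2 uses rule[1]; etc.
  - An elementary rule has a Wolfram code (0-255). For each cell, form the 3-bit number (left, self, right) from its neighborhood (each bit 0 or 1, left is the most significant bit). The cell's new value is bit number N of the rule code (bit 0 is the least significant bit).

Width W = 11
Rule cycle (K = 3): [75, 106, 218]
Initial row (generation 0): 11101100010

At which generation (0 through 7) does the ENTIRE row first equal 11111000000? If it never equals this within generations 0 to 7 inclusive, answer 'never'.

Gen 0: 11101100010
Gen 1 (rule 75): 10101101100
Gen 2 (rule 106): 01011111100
Gen 3 (rule 218): 10011111110
Gen 4 (rule 75): 00110000010
Gen 5 (rule 106): 01110000100
Gen 6 (rule 218): 11111001010
Gen 7 (rule 75): 10001010000

Answer: never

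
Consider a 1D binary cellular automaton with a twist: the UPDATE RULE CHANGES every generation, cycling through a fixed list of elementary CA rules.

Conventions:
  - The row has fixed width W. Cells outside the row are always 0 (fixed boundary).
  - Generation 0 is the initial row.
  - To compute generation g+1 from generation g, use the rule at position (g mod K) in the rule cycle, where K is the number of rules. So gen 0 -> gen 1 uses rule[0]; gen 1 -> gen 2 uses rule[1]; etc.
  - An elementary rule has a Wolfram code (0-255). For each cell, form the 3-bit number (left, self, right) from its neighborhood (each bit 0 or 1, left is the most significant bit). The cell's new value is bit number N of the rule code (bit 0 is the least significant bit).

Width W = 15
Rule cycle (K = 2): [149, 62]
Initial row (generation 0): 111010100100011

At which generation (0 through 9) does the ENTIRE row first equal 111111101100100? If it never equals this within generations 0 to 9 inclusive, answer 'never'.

Gen 0: 111010100100011
Gen 1 (rule 149): 010010110111000
Gen 2 (rule 62): 111111101100100
Gen 3 (rule 149): 011111000010111
Gen 4 (rule 62): 110000100111100
Gen 5 (rule 149): 001110110011011
Gen 6 (rule 62): 011001101110110
Gen 7 (rule 149): 000100000100001
Gen 8 (rule 62): 001110001110011
Gen 9 (rule 149): 100101100101000

Answer: 2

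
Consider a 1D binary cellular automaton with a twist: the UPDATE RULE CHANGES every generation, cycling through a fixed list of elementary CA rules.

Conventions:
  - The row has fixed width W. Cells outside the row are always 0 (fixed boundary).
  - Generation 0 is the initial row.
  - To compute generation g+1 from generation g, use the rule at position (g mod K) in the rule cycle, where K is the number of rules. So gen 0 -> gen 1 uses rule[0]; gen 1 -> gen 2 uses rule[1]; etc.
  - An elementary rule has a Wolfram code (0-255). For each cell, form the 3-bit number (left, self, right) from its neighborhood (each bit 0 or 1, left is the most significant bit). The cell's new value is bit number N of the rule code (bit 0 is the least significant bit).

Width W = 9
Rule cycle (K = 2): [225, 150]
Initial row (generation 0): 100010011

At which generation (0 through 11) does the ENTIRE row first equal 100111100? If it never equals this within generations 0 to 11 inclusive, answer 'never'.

Gen 0: 100010011
Gen 1 (rule 225): 001000001
Gen 2 (rule 150): 011100011
Gen 3 (rule 225): 001101001
Gen 4 (rule 150): 010001111
Gen 5 (rule 225): 000100111
Gen 6 (rule 150): 001111010
Gen 7 (rule 225): 100111100
Gen 8 (rule 150): 111011010
Gen 9 (rule 225): 011101100
Gen 10 (rule 150): 101000010
Gen 11 (rule 225): 010011000

Answer: 7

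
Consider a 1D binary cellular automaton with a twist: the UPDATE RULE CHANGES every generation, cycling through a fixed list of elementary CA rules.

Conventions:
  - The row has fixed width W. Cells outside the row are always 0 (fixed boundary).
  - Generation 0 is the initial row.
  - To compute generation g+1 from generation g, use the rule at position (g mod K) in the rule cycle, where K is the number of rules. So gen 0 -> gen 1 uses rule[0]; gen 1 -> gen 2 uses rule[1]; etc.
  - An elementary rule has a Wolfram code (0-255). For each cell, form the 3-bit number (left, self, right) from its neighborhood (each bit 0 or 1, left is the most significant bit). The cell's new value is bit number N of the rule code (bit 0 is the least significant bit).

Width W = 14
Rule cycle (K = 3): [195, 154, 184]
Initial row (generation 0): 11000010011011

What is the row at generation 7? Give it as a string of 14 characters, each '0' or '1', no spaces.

Gen 0: 11000010011011
Gen 1 (rule 195): 01011100101001
Gen 2 (rule 154): 10011011000110
Gen 3 (rule 184): 01010110100101
Gen 4 (rule 195): 10000010001000
Gen 5 (rule 154): 01000101010100
Gen 6 (rule 184): 00100010101010
Gen 7 (rule 195): 11001100000000

Answer: 11001100000000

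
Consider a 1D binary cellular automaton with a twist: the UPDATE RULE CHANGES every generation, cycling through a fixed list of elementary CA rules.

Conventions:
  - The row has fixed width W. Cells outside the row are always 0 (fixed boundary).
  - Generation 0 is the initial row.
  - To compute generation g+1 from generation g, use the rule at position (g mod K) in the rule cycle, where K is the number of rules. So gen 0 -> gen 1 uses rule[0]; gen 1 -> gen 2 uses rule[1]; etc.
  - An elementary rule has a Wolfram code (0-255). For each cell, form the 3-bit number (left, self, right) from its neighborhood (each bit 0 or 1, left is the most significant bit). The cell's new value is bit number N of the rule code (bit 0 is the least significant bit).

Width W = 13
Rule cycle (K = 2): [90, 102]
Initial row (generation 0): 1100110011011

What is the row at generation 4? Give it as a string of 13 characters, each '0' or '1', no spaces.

Gen 0: 1100110011011
Gen 1 (rule 90): 1111111111011
Gen 2 (rule 102): 0000000001101
Gen 3 (rule 90): 0000000011100
Gen 4 (rule 102): 0000000100100

Answer: 0000000100100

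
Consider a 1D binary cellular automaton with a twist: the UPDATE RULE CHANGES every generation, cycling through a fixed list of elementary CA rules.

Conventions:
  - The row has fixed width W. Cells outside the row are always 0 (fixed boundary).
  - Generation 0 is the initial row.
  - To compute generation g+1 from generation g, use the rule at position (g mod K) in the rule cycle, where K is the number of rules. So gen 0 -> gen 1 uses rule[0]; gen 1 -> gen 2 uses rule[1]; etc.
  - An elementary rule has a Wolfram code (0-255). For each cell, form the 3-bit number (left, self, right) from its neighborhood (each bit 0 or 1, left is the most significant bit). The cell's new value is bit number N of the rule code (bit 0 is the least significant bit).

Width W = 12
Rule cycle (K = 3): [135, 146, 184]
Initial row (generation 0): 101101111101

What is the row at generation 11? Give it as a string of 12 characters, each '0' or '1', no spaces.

Answer: 010001000110

Derivation:
Gen 0: 101101111101
Gen 1 (rule 135): 100000111001
Gen 2 (rule 146): 010001010110
Gen 3 (rule 184): 001000101101
Gen 4 (rule 135): 111011100001
Gen 5 (rule 146): 010001010010
Gen 6 (rule 184): 001000101001
Gen 7 (rule 135): 111011101011
Gen 8 (rule 146): 010001000000
Gen 9 (rule 184): 001000100000
Gen 10 (rule 135): 111011101111
Gen 11 (rule 146): 010001000110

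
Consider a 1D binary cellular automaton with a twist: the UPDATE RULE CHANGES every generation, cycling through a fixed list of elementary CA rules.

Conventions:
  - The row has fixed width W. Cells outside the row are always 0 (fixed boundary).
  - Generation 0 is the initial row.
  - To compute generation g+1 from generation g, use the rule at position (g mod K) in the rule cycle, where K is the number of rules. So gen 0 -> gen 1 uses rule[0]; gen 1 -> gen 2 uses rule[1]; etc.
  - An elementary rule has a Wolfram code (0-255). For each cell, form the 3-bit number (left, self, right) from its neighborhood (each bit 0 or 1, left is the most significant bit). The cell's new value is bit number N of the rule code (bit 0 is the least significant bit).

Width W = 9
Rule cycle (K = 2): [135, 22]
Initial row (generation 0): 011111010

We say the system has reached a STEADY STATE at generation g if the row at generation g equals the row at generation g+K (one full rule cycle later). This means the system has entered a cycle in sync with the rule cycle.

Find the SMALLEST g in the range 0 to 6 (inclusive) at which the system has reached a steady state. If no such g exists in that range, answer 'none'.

Gen 0: 011111010
Gen 1 (rule 135): 101110010
Gen 2 (rule 22): 100001111
Gen 3 (rule 135): 101110110
Gen 4 (rule 22): 100000001
Gen 5 (rule 135): 101111111
Gen 6 (rule 22): 100000000
Gen 7 (rule 135): 101111111
Gen 8 (rule 22): 100000000

Answer: 5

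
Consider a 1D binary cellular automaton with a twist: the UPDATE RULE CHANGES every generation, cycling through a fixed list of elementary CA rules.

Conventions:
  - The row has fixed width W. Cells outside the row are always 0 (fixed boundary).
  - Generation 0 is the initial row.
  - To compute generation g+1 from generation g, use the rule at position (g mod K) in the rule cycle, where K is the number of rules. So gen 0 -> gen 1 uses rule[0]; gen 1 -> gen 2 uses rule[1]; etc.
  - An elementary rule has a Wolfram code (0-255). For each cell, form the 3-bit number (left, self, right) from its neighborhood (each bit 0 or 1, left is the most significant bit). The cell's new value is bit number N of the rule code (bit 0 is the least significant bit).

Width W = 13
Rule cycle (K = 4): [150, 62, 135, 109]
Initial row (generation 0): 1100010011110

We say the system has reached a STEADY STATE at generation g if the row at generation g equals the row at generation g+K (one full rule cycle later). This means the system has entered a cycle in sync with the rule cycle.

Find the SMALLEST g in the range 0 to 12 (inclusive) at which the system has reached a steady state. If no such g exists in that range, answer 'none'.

Gen 0: 1100010011110
Gen 1 (rule 150): 0010111101101
Gen 2 (rule 62): 0111100011011
Gen 3 (rule 135): 1011001100000
Gen 4 (rule 109): 1111001101111
Gen 5 (rule 150): 0110110000110
Gen 6 (rule 62): 1101101001101
Gen 7 (rule 135): 0000001010001
Gen 8 (rule 109): 1111101110101
Gen 9 (rule 150): 0111000100101
Gen 10 (rule 62): 1100101111111
Gen 11 (rule 135): 0001100111110
Gen 12 (rule 109): 1101100100010
Gen 13 (rule 150): 0000011110111
Gen 14 (rule 62): 0000110001100
Gen 15 (rule 135): 1111000110001
Gen 16 (rule 109): 1001010110101

Answer: none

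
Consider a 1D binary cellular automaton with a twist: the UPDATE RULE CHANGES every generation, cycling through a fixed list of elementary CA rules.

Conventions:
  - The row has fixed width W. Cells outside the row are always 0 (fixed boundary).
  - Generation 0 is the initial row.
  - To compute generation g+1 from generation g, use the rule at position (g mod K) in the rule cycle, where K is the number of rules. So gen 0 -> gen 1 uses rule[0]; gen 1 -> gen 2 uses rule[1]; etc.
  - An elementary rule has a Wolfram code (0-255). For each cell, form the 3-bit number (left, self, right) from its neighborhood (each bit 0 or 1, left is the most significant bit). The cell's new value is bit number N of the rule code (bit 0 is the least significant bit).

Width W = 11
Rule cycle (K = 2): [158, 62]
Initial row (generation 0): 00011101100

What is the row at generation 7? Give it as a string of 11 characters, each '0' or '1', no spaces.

Answer: 11111011101

Derivation:
Gen 0: 00011101100
Gen 1 (rule 158): 00111001010
Gen 2 (rule 62): 01100111111
Gen 3 (rule 158): 11011111110
Gen 4 (rule 62): 10110000001
Gen 5 (rule 158): 10101000011
Gen 6 (rule 62): 11111100110
Gen 7 (rule 158): 11111011101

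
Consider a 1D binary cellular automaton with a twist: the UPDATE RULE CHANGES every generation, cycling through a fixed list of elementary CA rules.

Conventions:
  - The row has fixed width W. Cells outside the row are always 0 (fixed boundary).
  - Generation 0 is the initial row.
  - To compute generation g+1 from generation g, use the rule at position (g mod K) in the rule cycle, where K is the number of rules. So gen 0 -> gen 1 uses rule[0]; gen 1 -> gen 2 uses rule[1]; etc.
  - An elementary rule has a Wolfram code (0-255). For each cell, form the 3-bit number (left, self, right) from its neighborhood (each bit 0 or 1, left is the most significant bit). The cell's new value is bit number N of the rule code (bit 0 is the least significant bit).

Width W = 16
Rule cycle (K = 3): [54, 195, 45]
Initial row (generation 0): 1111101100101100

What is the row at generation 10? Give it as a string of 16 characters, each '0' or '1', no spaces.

Answer: 1111010001001000

Derivation:
Gen 0: 1111101100101100
Gen 1 (rule 54): 0000010011110010
Gen 2 (rule 195): 1111100101110100
Gen 3 (rule 45): 1000000111001101
Gen 4 (rule 54): 1100001000110011
Gen 5 (rule 195): 0101110011010101
Gen 6 (rule 45): 0111000010111111
Gen 7 (rule 54): 1000100111000000
Gen 8 (rule 195): 0011001011011111
Gen 9 (rule 45): 1010001110110000
Gen 10 (rule 54): 1111010001001000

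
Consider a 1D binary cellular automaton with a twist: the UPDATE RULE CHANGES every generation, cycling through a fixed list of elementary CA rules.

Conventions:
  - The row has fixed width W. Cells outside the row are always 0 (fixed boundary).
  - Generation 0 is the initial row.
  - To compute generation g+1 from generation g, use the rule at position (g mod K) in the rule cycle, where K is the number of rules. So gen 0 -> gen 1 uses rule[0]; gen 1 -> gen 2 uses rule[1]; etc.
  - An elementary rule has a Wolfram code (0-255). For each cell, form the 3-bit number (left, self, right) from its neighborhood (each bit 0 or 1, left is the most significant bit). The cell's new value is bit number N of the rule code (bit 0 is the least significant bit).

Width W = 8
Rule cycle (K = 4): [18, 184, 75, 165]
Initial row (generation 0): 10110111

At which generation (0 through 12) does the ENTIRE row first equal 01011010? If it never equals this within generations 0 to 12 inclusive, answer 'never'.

Answer: never

Derivation:
Gen 0: 10110111
Gen 1 (rule 18): 00000000
Gen 2 (rule 184): 00000000
Gen 3 (rule 75): 11111111
Gen 4 (rule 165): 01111110
Gen 5 (rule 18): 10000001
Gen 6 (rule 184): 01000000
Gen 7 (rule 75): 10011111
Gen 8 (rule 165): 10001110
Gen 9 (rule 18): 01010001
Gen 10 (rule 184): 00101000
Gen 11 (rule 75): 11000011
Gen 12 (rule 165): 00011000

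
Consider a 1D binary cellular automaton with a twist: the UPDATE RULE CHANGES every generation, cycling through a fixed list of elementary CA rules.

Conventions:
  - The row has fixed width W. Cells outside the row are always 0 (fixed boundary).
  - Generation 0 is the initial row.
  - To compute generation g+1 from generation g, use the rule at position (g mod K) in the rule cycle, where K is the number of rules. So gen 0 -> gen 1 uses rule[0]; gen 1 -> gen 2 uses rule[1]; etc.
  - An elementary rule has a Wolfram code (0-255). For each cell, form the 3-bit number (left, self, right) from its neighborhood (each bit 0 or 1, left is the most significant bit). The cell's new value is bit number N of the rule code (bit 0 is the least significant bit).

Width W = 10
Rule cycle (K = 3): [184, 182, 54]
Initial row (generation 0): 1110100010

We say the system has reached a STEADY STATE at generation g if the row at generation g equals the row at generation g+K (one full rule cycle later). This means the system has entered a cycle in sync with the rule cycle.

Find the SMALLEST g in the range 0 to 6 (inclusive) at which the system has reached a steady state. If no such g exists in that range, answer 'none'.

Gen 0: 1110100010
Gen 1 (rule 184): 1101010001
Gen 2 (rule 182): 0011111011
Gen 3 (rule 54): 0100000100
Gen 4 (rule 184): 0010000010
Gen 5 (rule 182): 0111000111
Gen 6 (rule 54): 1000101000
Gen 7 (rule 184): 0100010100
Gen 8 (rule 182): 1110111110
Gen 9 (rule 54): 0001000001

Answer: none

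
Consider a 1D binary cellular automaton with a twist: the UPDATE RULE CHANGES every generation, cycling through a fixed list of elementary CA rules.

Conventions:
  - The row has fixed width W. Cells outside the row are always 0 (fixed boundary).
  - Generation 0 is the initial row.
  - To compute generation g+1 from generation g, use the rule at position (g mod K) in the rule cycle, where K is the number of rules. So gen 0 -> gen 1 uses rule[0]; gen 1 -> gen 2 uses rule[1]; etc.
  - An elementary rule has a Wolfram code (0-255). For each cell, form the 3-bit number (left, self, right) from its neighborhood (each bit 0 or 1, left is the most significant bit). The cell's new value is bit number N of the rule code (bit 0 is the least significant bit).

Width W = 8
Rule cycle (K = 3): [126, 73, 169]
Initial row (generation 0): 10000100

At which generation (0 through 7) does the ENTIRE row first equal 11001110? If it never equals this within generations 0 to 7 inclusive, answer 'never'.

Gen 0: 10000100
Gen 1 (rule 126): 11001110
Gen 2 (rule 73): 11001010
Gen 3 (rule 169): 10000100
Gen 4 (rule 126): 11001110
Gen 5 (rule 73): 11001010
Gen 6 (rule 169): 10000100
Gen 7 (rule 126): 11001110

Answer: 1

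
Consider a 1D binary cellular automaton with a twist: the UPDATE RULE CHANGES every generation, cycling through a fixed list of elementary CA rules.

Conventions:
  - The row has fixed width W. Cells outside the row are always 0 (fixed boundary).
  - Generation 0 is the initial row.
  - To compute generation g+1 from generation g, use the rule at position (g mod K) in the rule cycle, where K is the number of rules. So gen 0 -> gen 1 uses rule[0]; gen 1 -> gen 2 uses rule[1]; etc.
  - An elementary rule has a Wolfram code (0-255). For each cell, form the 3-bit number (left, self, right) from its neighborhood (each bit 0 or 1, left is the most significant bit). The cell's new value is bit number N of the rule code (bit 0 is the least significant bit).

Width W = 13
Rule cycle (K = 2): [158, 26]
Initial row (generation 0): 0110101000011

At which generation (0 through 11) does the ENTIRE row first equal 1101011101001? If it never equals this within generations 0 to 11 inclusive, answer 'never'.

Answer: never

Derivation:
Gen 0: 0110101000011
Gen 1 (rule 158): 1100101100110
Gen 2 (rule 26): 1011001011101
Gen 3 (rule 158): 1010111011001
Gen 4 (rule 26): 0000100010110
Gen 5 (rule 158): 0001110110101
Gen 6 (rule 26): 0011000100000
Gen 7 (rule 158): 0110101110000
Gen 8 (rule 26): 1100001001000
Gen 9 (rule 158): 1010011111100
Gen 10 (rule 26): 0001110000010
Gen 11 (rule 158): 0011101000111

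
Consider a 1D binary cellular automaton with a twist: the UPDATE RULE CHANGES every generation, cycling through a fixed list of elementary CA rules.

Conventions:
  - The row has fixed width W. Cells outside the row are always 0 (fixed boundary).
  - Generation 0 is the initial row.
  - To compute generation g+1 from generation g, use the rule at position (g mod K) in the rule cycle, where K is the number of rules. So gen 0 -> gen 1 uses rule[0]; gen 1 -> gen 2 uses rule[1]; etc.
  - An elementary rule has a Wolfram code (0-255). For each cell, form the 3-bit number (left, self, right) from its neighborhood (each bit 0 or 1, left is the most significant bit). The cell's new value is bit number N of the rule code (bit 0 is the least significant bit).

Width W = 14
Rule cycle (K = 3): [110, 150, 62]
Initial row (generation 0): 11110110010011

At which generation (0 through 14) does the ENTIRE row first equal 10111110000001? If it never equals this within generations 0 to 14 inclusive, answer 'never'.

Gen 0: 11110110010011
Gen 1 (rule 110): 10011110110111
Gen 2 (rule 150): 11101100000010
Gen 3 (rule 62): 10011010000111
Gen 4 (rule 110): 10111110001101
Gen 5 (rule 150): 10011101010001
Gen 6 (rule 62): 11110011111011
Gen 7 (rule 110): 10010110001111
Gen 8 (rule 150): 11110001010110
Gen 9 (rule 62): 10001011111101
Gen 10 (rule 110): 10011110000111
Gen 11 (rule 150): 11101101001010
Gen 12 (rule 62): 10011011111111
Gen 13 (rule 110): 10111110000001
Gen 14 (rule 150): 10011101000011

Answer: 13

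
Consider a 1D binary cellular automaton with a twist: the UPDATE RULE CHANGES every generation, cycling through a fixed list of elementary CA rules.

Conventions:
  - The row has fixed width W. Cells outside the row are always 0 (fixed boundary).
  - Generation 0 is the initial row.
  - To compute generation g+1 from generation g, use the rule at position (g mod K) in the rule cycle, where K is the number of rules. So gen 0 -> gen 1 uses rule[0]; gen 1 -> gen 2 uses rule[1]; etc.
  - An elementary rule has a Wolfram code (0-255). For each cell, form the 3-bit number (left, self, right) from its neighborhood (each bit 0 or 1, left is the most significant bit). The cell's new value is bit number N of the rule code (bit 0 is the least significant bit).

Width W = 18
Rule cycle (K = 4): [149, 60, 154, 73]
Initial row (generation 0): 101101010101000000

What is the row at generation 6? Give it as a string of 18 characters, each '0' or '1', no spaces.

Gen 0: 101101010101000000
Gen 1 (rule 149): 100001010101111111
Gen 2 (rule 60): 110001111111000000
Gen 3 (rule 154): 101011111110100000
Gen 4 (rule 73): 000010000010001111
Gen 5 (rule 149): 111011111011100110
Gen 6 (rule 60): 100110000110010101

Answer: 100110000110010101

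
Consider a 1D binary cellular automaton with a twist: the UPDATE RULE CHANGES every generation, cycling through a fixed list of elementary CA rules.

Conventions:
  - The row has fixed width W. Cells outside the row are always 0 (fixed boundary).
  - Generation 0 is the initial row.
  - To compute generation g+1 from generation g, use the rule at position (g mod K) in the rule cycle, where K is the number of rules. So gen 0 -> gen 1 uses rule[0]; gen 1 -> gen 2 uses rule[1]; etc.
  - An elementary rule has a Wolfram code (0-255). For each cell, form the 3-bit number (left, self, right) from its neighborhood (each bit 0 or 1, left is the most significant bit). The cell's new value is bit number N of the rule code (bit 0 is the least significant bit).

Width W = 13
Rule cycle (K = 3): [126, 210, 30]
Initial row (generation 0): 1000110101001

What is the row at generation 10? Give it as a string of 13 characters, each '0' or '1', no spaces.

Gen 0: 1000110101001
Gen 1 (rule 126): 1101111111111
Gen 2 (rule 210): 0100111111111
Gen 3 (rule 30): 1111100000000
Gen 4 (rule 126): 1000110000000
Gen 5 (rule 210): 0101011000000
Gen 6 (rule 30): 1101010100000
Gen 7 (rule 126): 1111111110000
Gen 8 (rule 210): 0111111111000
Gen 9 (rule 30): 1100000000100
Gen 10 (rule 126): 1110000001110

Answer: 1110000001110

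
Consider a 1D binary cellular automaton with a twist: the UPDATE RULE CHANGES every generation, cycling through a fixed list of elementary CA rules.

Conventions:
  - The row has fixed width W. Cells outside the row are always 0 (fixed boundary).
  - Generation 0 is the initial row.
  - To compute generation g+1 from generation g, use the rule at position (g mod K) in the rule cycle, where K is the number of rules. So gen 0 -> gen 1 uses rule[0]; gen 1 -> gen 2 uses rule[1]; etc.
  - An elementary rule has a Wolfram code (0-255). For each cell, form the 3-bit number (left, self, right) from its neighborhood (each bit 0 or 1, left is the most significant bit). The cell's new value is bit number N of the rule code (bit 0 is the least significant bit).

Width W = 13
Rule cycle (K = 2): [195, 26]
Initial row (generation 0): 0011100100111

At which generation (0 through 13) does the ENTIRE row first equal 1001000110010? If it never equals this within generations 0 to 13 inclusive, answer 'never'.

Gen 0: 0011100100111
Gen 1 (rule 195): 1101101001011
Gen 2 (rule 26): 1001000110010
Gen 3 (rule 195): 0010011010100
Gen 4 (rule 26): 0101110000010
Gen 5 (rule 195): 1000110111100
Gen 6 (rule 26): 0101100100010
Gen 7 (rule 195): 1000101001100
Gen 8 (rule 26): 0101000111010
Gen 9 (rule 195): 1000011011000
Gen 10 (rule 26): 0100110010100
Gen 11 (rule 195): 1001010100001
Gen 12 (rule 26): 0110000010010
Gen 13 (rule 195): 1010111100100

Answer: 2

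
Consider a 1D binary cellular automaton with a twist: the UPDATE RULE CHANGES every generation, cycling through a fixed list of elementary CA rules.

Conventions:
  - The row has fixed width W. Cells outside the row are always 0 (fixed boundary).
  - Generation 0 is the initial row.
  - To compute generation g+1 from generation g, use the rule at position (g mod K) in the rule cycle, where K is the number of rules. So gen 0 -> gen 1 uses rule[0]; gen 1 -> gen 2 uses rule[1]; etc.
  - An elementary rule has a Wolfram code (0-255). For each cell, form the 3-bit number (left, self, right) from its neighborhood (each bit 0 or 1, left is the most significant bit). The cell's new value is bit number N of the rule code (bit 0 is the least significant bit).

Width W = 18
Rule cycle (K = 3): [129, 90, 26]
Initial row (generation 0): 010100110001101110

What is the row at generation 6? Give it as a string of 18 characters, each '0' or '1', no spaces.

Gen 0: 010100110001101110
Gen 1 (rule 129): 000000000100000100
Gen 2 (rule 90): 000000001010001010
Gen 3 (rule 26): 000000010001010001
Gen 4 (rule 129): 111111000100000100
Gen 5 (rule 90): 100001101010001010
Gen 6 (rule 26): 010011000001010001

Answer: 010011000001010001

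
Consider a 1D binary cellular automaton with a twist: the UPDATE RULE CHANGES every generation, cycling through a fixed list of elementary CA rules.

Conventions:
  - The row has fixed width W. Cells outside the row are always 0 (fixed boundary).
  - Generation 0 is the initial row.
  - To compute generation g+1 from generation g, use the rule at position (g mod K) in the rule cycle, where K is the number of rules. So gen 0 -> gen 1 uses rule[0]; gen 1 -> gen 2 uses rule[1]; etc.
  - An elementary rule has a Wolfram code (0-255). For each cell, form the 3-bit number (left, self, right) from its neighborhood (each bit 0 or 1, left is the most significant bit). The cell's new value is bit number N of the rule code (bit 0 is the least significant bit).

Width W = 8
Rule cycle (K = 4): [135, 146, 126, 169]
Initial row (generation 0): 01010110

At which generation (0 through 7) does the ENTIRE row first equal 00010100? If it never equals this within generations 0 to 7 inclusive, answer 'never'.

Gen 0: 01010110
Gen 1 (rule 135): 11010000
Gen 2 (rule 146): 00001000
Gen 3 (rule 126): 00011100
Gen 4 (rule 169): 11011001
Gen 5 (rule 135): 00000011
Gen 6 (rule 146): 00000100
Gen 7 (rule 126): 00001110

Answer: never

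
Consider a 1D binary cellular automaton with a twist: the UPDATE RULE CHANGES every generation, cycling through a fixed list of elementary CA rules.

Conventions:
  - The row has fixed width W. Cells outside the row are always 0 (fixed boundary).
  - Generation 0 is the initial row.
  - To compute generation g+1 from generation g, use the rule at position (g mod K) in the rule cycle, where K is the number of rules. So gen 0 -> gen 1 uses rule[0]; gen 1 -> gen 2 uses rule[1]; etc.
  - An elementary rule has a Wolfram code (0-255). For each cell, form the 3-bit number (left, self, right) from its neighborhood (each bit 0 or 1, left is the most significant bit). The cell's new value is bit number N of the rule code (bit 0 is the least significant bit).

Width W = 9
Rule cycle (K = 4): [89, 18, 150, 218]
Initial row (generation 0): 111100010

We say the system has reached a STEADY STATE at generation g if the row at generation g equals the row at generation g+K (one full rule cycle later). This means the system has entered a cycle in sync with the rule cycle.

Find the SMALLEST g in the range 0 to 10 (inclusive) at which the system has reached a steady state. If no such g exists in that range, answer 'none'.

Answer: 10

Derivation:
Gen 0: 111100010
Gen 1 (rule 89): 100111001
Gen 2 (rule 18): 011000110
Gen 3 (rule 150): 100101001
Gen 4 (rule 218): 011000110
Gen 5 (rule 89): 011110111
Gen 6 (rule 18): 100000000
Gen 7 (rule 150): 110000000
Gen 8 (rule 218): 111000000
Gen 9 (rule 89): 101111111
Gen 10 (rule 18): 000000000
Gen 11 (rule 150): 000000000
Gen 12 (rule 218): 000000000
Gen 13 (rule 89): 111111111
Gen 14 (rule 18): 000000000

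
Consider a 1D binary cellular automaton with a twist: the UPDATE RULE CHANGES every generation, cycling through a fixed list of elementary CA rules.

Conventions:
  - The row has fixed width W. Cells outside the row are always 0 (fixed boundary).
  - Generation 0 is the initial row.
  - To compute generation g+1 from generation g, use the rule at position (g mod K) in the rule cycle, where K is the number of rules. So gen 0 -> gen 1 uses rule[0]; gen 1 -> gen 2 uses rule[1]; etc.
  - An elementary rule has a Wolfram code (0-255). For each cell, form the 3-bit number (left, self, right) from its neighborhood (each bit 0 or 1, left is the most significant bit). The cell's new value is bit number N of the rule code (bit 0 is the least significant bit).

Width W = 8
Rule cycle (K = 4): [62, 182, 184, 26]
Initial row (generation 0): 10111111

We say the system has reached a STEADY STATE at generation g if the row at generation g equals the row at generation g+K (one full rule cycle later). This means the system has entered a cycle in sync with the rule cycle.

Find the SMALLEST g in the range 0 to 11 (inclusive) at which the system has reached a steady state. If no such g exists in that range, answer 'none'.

Gen 0: 10111111
Gen 1 (rule 62): 11100000
Gen 2 (rule 182): 01010000
Gen 3 (rule 184): 00101000
Gen 4 (rule 26): 01000100
Gen 5 (rule 62): 11101110
Gen 6 (rule 182): 01010101
Gen 7 (rule 184): 00101010
Gen 8 (rule 26): 01000001
Gen 9 (rule 62): 11100011
Gen 10 (rule 182): 01010100
Gen 11 (rule 184): 00101010
Gen 12 (rule 26): 01000001
Gen 13 (rule 62): 11100011
Gen 14 (rule 182): 01010100
Gen 15 (rule 184): 00101010

Answer: 7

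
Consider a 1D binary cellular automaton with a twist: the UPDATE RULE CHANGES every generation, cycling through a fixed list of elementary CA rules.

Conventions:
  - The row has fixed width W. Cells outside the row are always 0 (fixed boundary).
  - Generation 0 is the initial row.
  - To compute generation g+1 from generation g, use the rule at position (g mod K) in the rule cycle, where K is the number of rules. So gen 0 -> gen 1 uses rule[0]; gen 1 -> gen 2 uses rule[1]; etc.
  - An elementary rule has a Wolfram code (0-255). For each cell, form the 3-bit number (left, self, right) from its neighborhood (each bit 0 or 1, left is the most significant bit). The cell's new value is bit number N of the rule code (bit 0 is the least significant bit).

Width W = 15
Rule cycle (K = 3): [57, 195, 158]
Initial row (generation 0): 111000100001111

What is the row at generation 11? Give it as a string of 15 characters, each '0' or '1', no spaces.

Answer: 000011111000101

Derivation:
Gen 0: 111000100001111
Gen 1 (rule 57): 100110011101000
Gen 2 (rule 195): 001010101100011
Gen 3 (rule 158): 011010101010110
Gen 4 (rule 57): 010101010101101
Gen 5 (rule 195): 100000000000100
Gen 6 (rule 158): 110000000001110
Gen 7 (rule 57): 101111111101001
Gen 8 (rule 195): 000111111100010
Gen 9 (rule 158): 001111111010111
Gen 10 (rule 57): 101000000101100
Gen 11 (rule 195): 000011111000101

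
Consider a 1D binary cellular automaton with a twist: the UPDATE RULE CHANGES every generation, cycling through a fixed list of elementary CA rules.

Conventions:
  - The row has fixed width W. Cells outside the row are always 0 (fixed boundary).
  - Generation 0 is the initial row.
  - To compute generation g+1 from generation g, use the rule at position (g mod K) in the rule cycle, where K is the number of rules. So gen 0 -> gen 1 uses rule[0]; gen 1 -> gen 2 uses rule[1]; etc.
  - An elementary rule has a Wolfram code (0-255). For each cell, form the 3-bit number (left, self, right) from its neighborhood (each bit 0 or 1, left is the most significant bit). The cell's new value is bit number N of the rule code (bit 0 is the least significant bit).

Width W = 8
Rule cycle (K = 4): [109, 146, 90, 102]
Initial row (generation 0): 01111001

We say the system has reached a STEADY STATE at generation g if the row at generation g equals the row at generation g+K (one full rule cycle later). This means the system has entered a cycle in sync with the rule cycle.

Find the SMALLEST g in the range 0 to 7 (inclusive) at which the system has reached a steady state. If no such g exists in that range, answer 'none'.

Gen 0: 01111001
Gen 1 (rule 109): 01001001
Gen 2 (rule 146): 10110110
Gen 3 (rule 90): 00110111
Gen 4 (rule 102): 01011001
Gen 5 (rule 109): 01111001
Gen 6 (rule 146): 10110110
Gen 7 (rule 90): 00110111
Gen 8 (rule 102): 01011001
Gen 9 (rule 109): 01111001
Gen 10 (rule 146): 10110110
Gen 11 (rule 90): 00110111

Answer: 2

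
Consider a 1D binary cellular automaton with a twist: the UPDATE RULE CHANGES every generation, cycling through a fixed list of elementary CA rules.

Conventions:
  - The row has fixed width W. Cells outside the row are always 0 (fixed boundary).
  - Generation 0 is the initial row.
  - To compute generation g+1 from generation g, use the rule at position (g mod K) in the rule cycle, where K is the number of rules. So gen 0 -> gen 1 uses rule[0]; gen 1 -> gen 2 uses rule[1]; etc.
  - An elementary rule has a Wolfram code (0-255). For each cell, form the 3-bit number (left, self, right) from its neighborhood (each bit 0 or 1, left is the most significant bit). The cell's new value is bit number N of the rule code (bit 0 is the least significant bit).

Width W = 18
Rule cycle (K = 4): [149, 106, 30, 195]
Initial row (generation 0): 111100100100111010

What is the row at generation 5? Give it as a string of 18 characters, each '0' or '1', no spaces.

Answer: 100101001110001001

Derivation:
Gen 0: 111100100100111010
Gen 1 (rule 149): 011010110110010011
Gen 2 (rule 106): 111101111110100111
Gen 3 (rule 30): 100001000000111100
Gen 4 (rule 195): 001110011111011101
Gen 5 (rule 149): 100101001110001001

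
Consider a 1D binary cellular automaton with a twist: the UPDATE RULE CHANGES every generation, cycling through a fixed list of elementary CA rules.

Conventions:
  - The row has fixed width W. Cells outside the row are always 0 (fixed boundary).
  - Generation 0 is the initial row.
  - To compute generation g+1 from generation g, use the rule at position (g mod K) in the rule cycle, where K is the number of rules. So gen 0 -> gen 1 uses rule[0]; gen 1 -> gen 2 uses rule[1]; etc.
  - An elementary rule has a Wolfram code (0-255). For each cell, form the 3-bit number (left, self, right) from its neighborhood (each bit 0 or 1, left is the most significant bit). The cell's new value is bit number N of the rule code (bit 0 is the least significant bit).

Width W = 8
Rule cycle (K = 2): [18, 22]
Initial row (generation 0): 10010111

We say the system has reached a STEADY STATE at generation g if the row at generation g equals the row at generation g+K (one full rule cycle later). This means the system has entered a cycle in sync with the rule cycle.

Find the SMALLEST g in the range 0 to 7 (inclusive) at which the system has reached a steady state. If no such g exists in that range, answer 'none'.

Answer: 7

Derivation:
Gen 0: 10010111
Gen 1 (rule 18): 01100000
Gen 2 (rule 22): 10010000
Gen 3 (rule 18): 01101000
Gen 4 (rule 22): 10001100
Gen 5 (rule 18): 01010010
Gen 6 (rule 22): 11011111
Gen 7 (rule 18): 00000000
Gen 8 (rule 22): 00000000
Gen 9 (rule 18): 00000000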